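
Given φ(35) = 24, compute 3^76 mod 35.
By Euler: 3^{24} ≡ 1 (mod 35) since gcd(3, 35) = 1. 76 = 3×24 + 4. So 3^{76} ≡ 3^{4} ≡ 11 (mod 35)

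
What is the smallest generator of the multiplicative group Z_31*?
p - 1 = 30 has prime divisors 2, 3, 5. h is a primitive root mod 31 iff h^(30/q) ≢ 1 (mod 31) for each such q.
h = 2: 2^15 ≡ 1, 2^10 ≡ 1, 2^6 ≡ 2 (mod 31); 2^15 ≡ 1, so not a primitive root.
h = 3: 3^15 ≡ 30, 3^10 ≡ 25, 3^6 ≡ 16 (mod 31); none is 1, so 3 has order 30 and is a primitive root.
The smallest primitive root mod 31 is g = 3.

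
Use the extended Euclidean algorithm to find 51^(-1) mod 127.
Extended GCD: 51(5) + 127(-2) = 1. So 51^(-1) ≡ 5 ≡ 5 (mod 127). Verify: 51 × 5 = 255 ≡ 1 (mod 127)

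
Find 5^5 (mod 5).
5 ≡ 0 (mod 5). 5 = 4 + 1 (binary 101). Repeated squaring mod 5: 0^1 ≡ 0; 0^2 ≡ 0² = 0 ≡ 0; 0^4 ≡ 0² = 0 ≡ 0. Multiply: 5^5 ≡ 0^4 × 0^1 ≡ 0 × 0 (mod 5): 0 × 0 = 0 ≡ 0. So 5^5 ≡ 0 (mod 5).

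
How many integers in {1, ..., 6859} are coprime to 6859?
6498

Prime factorization: 6859 = 19^3
Using the formula φ(n) = n × Π(1 - 1/p) for each prime factor p:
φ(6859) = 6859 × (1 - 1/19)
φ(6859) = 6498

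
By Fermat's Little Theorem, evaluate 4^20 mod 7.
By Fermat: 4^{6} ≡ 1 (mod 7). 20 = 3×6 + 2. So 4^{20} ≡ 4^{2} ≡ 2 (mod 7)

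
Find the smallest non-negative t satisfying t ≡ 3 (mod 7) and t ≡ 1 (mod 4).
M = 7 × 4 = 28. M₁ = 4, y₁ ≡ 2 (mod 7). M₂ = 7, y₂ ≡ 3 (mod 4). t = 3×4×2 + 1×7×3 ≡ 17 (mod 28)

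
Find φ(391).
352

Prime factorization: 391 = 17 × 23
Using the formula φ(n) = n × Π(1 - 1/p) for each prime factor p:
φ(391) = 391 × (1 - 1/17) × (1 - 1/23)
φ(391) = 352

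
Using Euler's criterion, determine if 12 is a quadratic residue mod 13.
By Euler's criterion: 12^{6} ≡ 1 (mod 13). Since this equals 1, 12 is a QR.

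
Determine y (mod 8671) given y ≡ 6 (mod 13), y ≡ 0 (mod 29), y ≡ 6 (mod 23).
2697

Using the Chinese Remainder Theorem:
M = product of moduli = 8671
For equation 1: M_1 = 667, 667 ≡ 4 (mod 13), inverse of 667 mod 13 is 10 (check: 4 × 10 = 40 ≡ 1 (mod 13))
For equation 2: M_2 = 299, 299 ≡ 9 (mod 29), inverse of 299 mod 29 is 13 (check: 9 × 13 = 117 ≡ 1 (mod 29))
For equation 3: M_3 = 377, 377 ≡ 9 (mod 23), inverse of 377 mod 23 is 18 (check: 9 × 18 = 162 ≡ 1 (mod 23))
Combine: y ≡ Σ r_i×M_i×(M_i⁻¹ mod m_i) = 6×667×10 + 0×299×13 + 6×377×18 = 40020 + 0 + 40716 = 80736
80736 mod 8671 = 2697
y ≡ 2697 (mod 8671)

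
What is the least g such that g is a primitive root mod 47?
p - 1 = 46 has prime divisors 2, 23. h is a primitive root mod 47 iff h^(46/q) ≢ 1 (mod 47) for each such q.
h = 2: 2^23 ≡ 1, 2^2 ≡ 4 (mod 47); 2^23 ≡ 1, so not a primitive root.
h = 3: 3^23 ≡ 1, 3^2 ≡ 9 (mod 47); 3^23 ≡ 1, so not a primitive root.
h = 4: 4^23 ≡ 1, 4^2 ≡ 16 (mod 47); 4^23 ≡ 1, so not a primitive root.
h = 5: 5^23 ≡ 46, 5^2 ≡ 25 (mod 47); none is 1, so 5 has order 46 and is a primitive root.
The smallest primitive root mod 47 is g = 5.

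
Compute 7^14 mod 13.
Using Fermat: 7^{12} ≡ 1 (mod 13). 14 ≡ 2 (mod 12). So 7^{14} ≡ 7^{2} ≡ 10 (mod 13)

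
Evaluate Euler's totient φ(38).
18

Prime factorization: 38 = 2 × 19
Using the formula φ(n) = n × Π(1 - 1/p) for each prime factor p:
φ(38) = 38 × (1 - 1/2) × (1 - 1/19)
φ(38) = 18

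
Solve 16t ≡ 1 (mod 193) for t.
16^(-1) ≡ 181 (mod 193). Verification: 16 × 181 = 2896 ≡ 1 (mod 193)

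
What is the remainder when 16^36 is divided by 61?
Using repeated squaring. 36 = 32 + 4 (binary 100100). Repeated squaring mod 61: 16^1 ≡ 16; 16^2 ≡ 16² = 256 ≡ 12; 16^4 ≡ 12² = 144 ≡ 22; 16^8 ≡ 22² = 484 ≡ 57; 16^16 ≡ 57² = 3249 ≡ 16; 16^32 ≡ 16² = 256 ≡ 12. Multiply: 16^36 = 16^32 × 16^4 ≡ 12 × 22 (mod 61): 12 × 22 = 264 ≡ 20. So 16^36 ≡ 20 (mod 61).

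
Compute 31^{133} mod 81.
22

Using successive squaring:
Binary expansion of 133: 10000101
Powers of 31 mod 81 (each is the square of the previous):
  31^1 ≡ 31 (mod 81)
  31^2 ≡ 31² = 961 ≡ 70 (mod 81)
  31^4 ≡ 70² = 4900 ≡ 40 (mod 81)
  31^8 ≡ 40² = 1600 ≡ 61 (mod 81)
  31^16 ≡ 61² = 3721 ≡ 76 (mod 81)
  31^32 ≡ 76² = 5776 ≡ 25 (mod 81)
  31^64 ≡ 25² = 625 ≡ 58 (mod 81)
  31^128 ≡ 58² = 3364 ≡ 43 (mod 81)
133 = 128 + 4 + 1, so 31^133 = 31^128 × 31^4 × 31^1 ≡ 43 × 40 × 31 (mod 81)
Multiplying step by step:
  43 × 40 = 1720 ≡ 19 (mod 81)
  19 × 31 = 589 ≡ 22 (mod 81)
Result: 31^133 ≡ 22 (mod 81)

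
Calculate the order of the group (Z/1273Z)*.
1188

Prime factorization: 1273 = 19 × 67
Using the formula φ(n) = n × Π(1 - 1/p) for each prime factor p:
φ(1273) = 1273 × (1 - 1/19) × (1 - 1/67)
φ(1273) = 1188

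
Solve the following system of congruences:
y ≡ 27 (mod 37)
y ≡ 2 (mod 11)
101

Using the Chinese Remainder Theorem:
M = product of moduli = 407
For equation 1: M_1 = 11, 11 ≡ 11 (mod 37), inverse of 11 mod 37 is 27 (check: 11 × 27 = 297 ≡ 1 (mod 37))
For equation 2: M_2 = 37, 37 ≡ 4 (mod 11), inverse of 37 mod 11 is 3 (check: 4 × 3 = 12 ≡ 1 (mod 11))
Combine: y ≡ Σ r_i×M_i×(M_i⁻¹ mod m_i) = 27×11×27 + 2×37×3 = 8019 + 222 = 8241
8241 mod 407 = 101
y ≡ 101 (mod 407)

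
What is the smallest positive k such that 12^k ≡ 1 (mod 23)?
Powers of 12 mod 23: 12^1≡12, 12^2≡6, 12^3≡3, 12^4≡13, 12^5≡18, 12^6≡9, 12^7≡16, 12^8≡8, 12^9≡4, 12^10≡2, 12^11≡1. Order = 11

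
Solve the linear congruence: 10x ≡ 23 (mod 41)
31

Since gcd(10, 41) = 1 divides 23, a solution exists.
Multiply both sides by the inverse of 10 mod 41:
  10^(-1) mod 41 = 37
  x ≡ 37 × 23 ≡ 851 ≡ 31 (mod 41)
Verification: 10 × 31 = 310 = 7 × 41 + 23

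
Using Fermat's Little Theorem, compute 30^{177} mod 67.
66

By Fermat's Little Theorem, a^(p-1) ≡ 1 (mod p) for prime p and gcd(a, p) = 1
Here p = 67, so 30^66 ≡ 1 (mod 67)
We can reduce the exponent: 177 mod 66 = 45
So 30^177 ≡ 30^45 (mod 67)
Computing: 30^45 mod 67 = 66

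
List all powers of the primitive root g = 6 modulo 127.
g^1, g^2, ..., g^{126} mod 127: {6, 36, 89, 26, 29, 47, 28, 41, 119, 79, 93, 50, 46, 22, 5, 30, 53, 64, 3, 18, 108, 13, 78, 87, 14, 84, 123, 103, 110, 25, 23, 11, 66, 15, 90, 32, 65, 9, 54, 70, 39, 107, 7, 42, 125, 115, 55, 76, 75, 69, 33, 71, 45, 16, 96, 68, 27, 35, 83, 117, 67, 21, 126, 121, 91, 38, 101, 98, 80, 99, 86, 8, 48, 34, 77, 81, 105, 122, 97, 74, 63, 124, 109, 19, 114, 49, 40, 113, 43, 4, 24, 17, 102, 104, 116, 61, 112, 37, 95, 62, 118, 73, 57, 88, 20, 120, 85, 2, 12, 72, 51, 52, 58, 94, 56, 82, 111, 31, 59, 100, 92, 44, 10, 60, 106, 1}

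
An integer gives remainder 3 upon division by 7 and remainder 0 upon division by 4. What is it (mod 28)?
M = 7 × 4 = 28. M₁ = 4, y₁ ≡ 2 (mod 7). M₂ = 7, y₂ ≡ 3 (mod 4). r = 3×4×2 + 0×7×3 ≡ 24 (mod 28). The smallest positive such number is 24.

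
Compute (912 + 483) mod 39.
30

(912 + 483) = 1395
1395 mod 39 = 30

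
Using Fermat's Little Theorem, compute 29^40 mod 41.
By Fermat's Little Theorem, 29^{40} ≡ 1 (mod 41) since 41 is prime and gcd(29, 41) = 1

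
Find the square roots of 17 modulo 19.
The square roots of 17 mod 19 are 6 and 13. Verify: 6² = 36 ≡ 17 (mod 19)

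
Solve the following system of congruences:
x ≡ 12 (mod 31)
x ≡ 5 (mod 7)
12

Using the Chinese Remainder Theorem:
M = product of moduli = 217
For equation 1: M_1 = 7, 7 ≡ 7 (mod 31), inverse of 7 mod 31 is 9 (check: 7 × 9 = 63 ≡ 1 (mod 31))
For equation 2: M_2 = 31, 31 ≡ 3 (mod 7), inverse of 31 mod 7 is 5 (check: 3 × 5 = 15 ≡ 1 (mod 7))
Combine: x ≡ Σ r_i×M_i×(M_i⁻¹ mod m_i) = 12×7×9 + 5×31×5 = 756 + 775 = 1531
1531 mod 217 = 12
x ≡ 12 (mod 217)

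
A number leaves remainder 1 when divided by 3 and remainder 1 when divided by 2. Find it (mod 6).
M = 3 × 2 = 6. M₁ = 2, y₁ ≡ 2 (mod 3). M₂ = 3, y₂ ≡ 1 (mod 2). x = 1×2×2 + 1×3×1 ≡ 1 (mod 6)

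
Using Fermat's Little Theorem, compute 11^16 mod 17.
By Fermat's Little Theorem, 11^{16} ≡ 1 (mod 17) since 17 is prime and gcd(11, 17) = 1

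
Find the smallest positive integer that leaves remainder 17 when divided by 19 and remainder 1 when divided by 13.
M = 19 × 13 = 247. M₁ = 13, y₁ ≡ 3 (mod 19). M₂ = 19, y₂ ≡ 11 (mod 13). m = 17×13×3 + 1×19×11 ≡ 131 (mod 247). The smallest positive such number is 131.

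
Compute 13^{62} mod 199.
112

Using successive squaring:
Binary expansion of 62: 111110
Powers of 13 mod 199 (each is the square of the previous):
  13^1 ≡ 13 (mod 199)
  13^2 ≡ 13² = 169 ≡ 169 (mod 199)
  13^4 ≡ 169² = 28561 ≡ 104 (mod 199)
  13^8 ≡ 104² = 10816 ≡ 70 (mod 199)
  13^16 ≡ 70² = 4900 ≡ 124 (mod 199)
  13^32 ≡ 124² = 15376 ≡ 53 (mod 199)
62 = 32 + 16 + 8 + 4 + 2, so 13^62 = 13^32 × 13^16 × 13^8 × 13^4 × 13^2 ≡ 53 × 124 × 70 × 104 × 169 (mod 199)
Multiplying step by step:
  53 × 124 = 6572 ≡ 5 (mod 199)
  5 × 70 = 350 ≡ 151 (mod 199)
  151 × 104 = 15704 ≡ 182 (mod 199)
  182 × 169 = 30758 ≡ 112 (mod 199)
Result: 13^62 ≡ 112 (mod 199)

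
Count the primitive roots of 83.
40

The number of primitive roots modulo p is φ(p-1) = φ(82)
φ(82) = 40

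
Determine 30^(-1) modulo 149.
30^(-1) ≡ 5 (mod 149). Verification: 30 × 5 = 150 ≡ 1 (mod 149)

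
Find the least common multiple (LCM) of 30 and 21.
210

First find GCD(30, 21) using the Euclidean algorithm:
30 = 1 × 21 + 9
21 = 2 × 9 + 3
9 = 3 × 3 + 0
GCD(30, 21) = 3

LCM formula: LCM(a, b) = (a × b) / GCD(a, b)
LCM(30, 21) = (30 × 21) / 3
LCM(30, 21) = 630 / 3
LCM(30, 21) = 210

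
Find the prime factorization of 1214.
2 × 607

Divide by primes starting from smallest:
1214 ÷ 2 = 607
607 ÷ 607 = 1

1214 = 2 × 607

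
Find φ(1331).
1210

Prime factorization: 1331 = 11^3
Using the formula φ(n) = n × Π(1 - 1/p) for each prime factor p:
φ(1331) = 1331 × (1 - 1/11)
φ(1331) = 1210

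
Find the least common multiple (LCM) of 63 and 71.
4473

First find GCD(63, 71) using the Euclidean algorithm:
63 = 0 × 71 + 63
71 = 1 × 63 + 8
63 = 7 × 8 + 7
8 = 1 × 7 + 1
7 = 7 × 1 + 0
GCD(63, 71) = 1

LCM formula: LCM(a, b) = (a × b) / GCD(a, b)
LCM(63, 71) = (63 × 71) / 1
LCM(63, 71) = 4473 / 1
LCM(63, 71) = 4473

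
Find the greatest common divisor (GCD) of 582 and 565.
1

Using the Euclidean algorithm:
582 = 1 × 565 + 17
565 = 33 × 17 + 4
17 = 4 × 4 + 1
4 = 4 × 1 + 0

GCD(582, 565) = 1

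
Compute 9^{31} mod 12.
9

Using successive squaring:
Binary expansion of 31: 11111
Powers of 9 mod 12 (each is the square of the previous):
  9^1 ≡ 9 (mod 12)
  9^2 ≡ 9² = 81 ≡ 9 (mod 12)
  9^4 ≡ 9² = 81 ≡ 9 (mod 12)
  9^8 ≡ 9² = 81 ≡ 9 (mod 12)
  9^16 ≡ 9² = 81 ≡ 9 (mod 12)
31 = 16 + 8 + 4 + 2 + 1, so 9^31 = 9^16 × 9^8 × 9^4 × 9^2 × 9^1 ≡ 9 × 9 × 9 × 9 × 9 (mod 12)
Multiplying step by step:
  9 × 9 = 81 ≡ 9 (mod 12)
  9 × 9 = 81 ≡ 9 (mod 12)
  9 × 9 = 81 ≡ 9 (mod 12)
  9 × 9 = 81 ≡ 9 (mod 12)
Result: 9^31 ≡ 9 (mod 12)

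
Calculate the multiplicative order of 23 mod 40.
Powers of 23 mod 40: 23^1≡23, 23^2≡9, 23^3≡7, 23^4≡1. Order = 4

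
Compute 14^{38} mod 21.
7

Using successive squaring:
Binary expansion of 38: 100110
Powers of 14 mod 21 (each is the square of the previous):
  14^1 ≡ 14 (mod 21)
  14^2 ≡ 14² = 196 ≡ 7 (mod 21)
  14^4 ≡ 7² = 49 ≡ 7 (mod 21)
  14^8 ≡ 7² = 49 ≡ 7 (mod 21)
  14^16 ≡ 7² = 49 ≡ 7 (mod 21)
  14^32 ≡ 7² = 49 ≡ 7 (mod 21)
38 = 32 + 4 + 2, so 14^38 = 14^32 × 14^4 × 14^2 ≡ 7 × 7 × 7 (mod 21)
Multiplying step by step:
  7 × 7 = 49 ≡ 7 (mod 21)
  7 × 7 = 49 ≡ 7 (mod 21)
Result: 14^38 ≡ 7 (mod 21)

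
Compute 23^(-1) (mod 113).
59

Using Extended Euclidean Algorithm:
gcd(23, 113) = 1
Bezout coefficients: 23 × -54 + 113 × 11 = 1
So 23 × -54 ≡ 1 (mod 113)
The inverse is -54 mod 113 = 59
Verification: 23 × 59 = 1357 = 12 × 113 + 1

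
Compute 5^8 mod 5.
5 ≡ 0 (mod 5). 8 = 8 (binary 1000). Repeated squaring mod 5: 0^1 ≡ 0; 0^2 ≡ 0² = 0 ≡ 0; 0^4 ≡ 0² = 0 ≡ 0; 0^8 ≡ 0² = 0 ≡ 0. So 5^8 ≡ 0 (mod 5).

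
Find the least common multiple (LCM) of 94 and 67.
6298

First find GCD(94, 67) using the Euclidean algorithm:
94 = 1 × 67 + 27
67 = 2 × 27 + 13
27 = 2 × 13 + 1
13 = 13 × 1 + 0
GCD(94, 67) = 1

LCM formula: LCM(a, b) = (a × b) / GCD(a, b)
LCM(94, 67) = (94 × 67) / 1
LCM(94, 67) = 6298 / 1
LCM(94, 67) = 6298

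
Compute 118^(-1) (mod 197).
118^(-1) ≡ 192 (mod 197). Verification: 118 × 192 = 22656 ≡ 1 (mod 197)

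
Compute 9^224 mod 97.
Using Fermat: 9^{96} ≡ 1 (mod 97). 224 ≡ 32 (mod 96). So 9^{224} ≡ 9^{32} ≡ 61 (mod 97)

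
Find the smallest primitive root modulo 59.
p - 1 = 58 has prime divisors 2, 29. h is a primitive root mod 59 iff h^(58/q) ≢ 1 (mod 59) for each such q.
h = 2: 2^29 ≡ 58, 2^2 ≡ 4 (mod 59); none is 1, so 2 has order 58 and is a primitive root.
The smallest primitive root mod 59 is g = 2.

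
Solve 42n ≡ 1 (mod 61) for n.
16

Using Extended Euclidean Algorithm:
gcd(42, 61) = 1
Bezout coefficients: 42 × 16 + 61 × -11 = 1
So 42 × 16 ≡ 1 (mod 61)
The inverse is 16 mod 61 = 16
Verification: 42 × 16 = 672 = 11 × 61 + 1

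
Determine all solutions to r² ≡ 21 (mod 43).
The square roots of 21 mod 43 are 35 and 8. Verify: 35² = 1225 ≡ 21 (mod 43)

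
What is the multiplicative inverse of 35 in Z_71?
69

Using Extended Euclidean Algorithm:
gcd(35, 71) = 1
Bezout coefficients: 35 × -2 + 71 × 1 = 1
So 35 × -2 ≡ 1 (mod 71)
The inverse is -2 mod 71 = 69
Verification: 35 × 69 = 2415 = 34 × 71 + 1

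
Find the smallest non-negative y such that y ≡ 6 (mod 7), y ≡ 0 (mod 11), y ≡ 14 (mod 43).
2981

Using the Chinese Remainder Theorem:
M = product of moduli = 3311
For equation 1: M_1 = 473, 473 ≡ 4 (mod 7), inverse of 473 mod 7 is 2 (check: 4 × 2 = 8 ≡ 1 (mod 7))
For equation 2: M_2 = 301, 301 ≡ 4 (mod 11), inverse of 301 mod 11 is 3 (check: 4 × 3 = 12 ≡ 1 (mod 11))
For equation 3: M_3 = 77, 77 ≡ 34 (mod 43), inverse of 77 mod 43 is 19 (check: 34 × 19 = 646 ≡ 1 (mod 43))
Combine: y ≡ Σ r_i×M_i×(M_i⁻¹ mod m_i) = 6×473×2 + 0×301×3 + 14×77×19 = 5676 + 0 + 20482 = 26158
26158 mod 3311 = 2981
y ≡ 2981 (mod 3311)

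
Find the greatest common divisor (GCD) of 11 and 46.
1

Using the Euclidean algorithm:
11 = 0 × 46 + 11
46 = 4 × 11 + 2
11 = 5 × 2 + 1
2 = 2 × 1 + 0

GCD(11, 46) = 1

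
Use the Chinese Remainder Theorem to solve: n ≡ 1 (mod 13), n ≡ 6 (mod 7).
27

Using the Chinese Remainder Theorem:
M = product of moduli = 91
For equation 1: M_1 = 7, 7 ≡ 7 (mod 13), inverse of 7 mod 13 is 2 (check: 7 × 2 = 14 ≡ 1 (mod 13))
For equation 2: M_2 = 13, 13 ≡ 6 (mod 7), inverse of 13 mod 7 is 6 (check: 6 × 6 = 36 ≡ 1 (mod 7))
Combine: n ≡ Σ r_i×M_i×(M_i⁻¹ mod m_i) = 1×7×2 + 6×13×6 = 14 + 468 = 482
482 mod 91 = 27
n ≡ 27 (mod 91)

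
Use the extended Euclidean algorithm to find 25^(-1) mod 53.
Extended GCD: 25(17) + 53(-8) = 1. So 25^(-1) ≡ 17 ≡ 17 (mod 53). Verify: 25 × 17 = 425 ≡ 1 (mod 53)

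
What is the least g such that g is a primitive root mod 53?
p - 1 = 52 has prime divisors 2, 13. h is a primitive root mod 53 iff h^(52/q) ≢ 1 (mod 53) for each such q.
h = 2: 2^26 ≡ 52, 2^4 ≡ 16 (mod 53); none is 1, so 2 has order 52 and is a primitive root.
The smallest primitive root mod 53 is g = 2.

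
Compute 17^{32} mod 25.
11

Using successive squaring:
Binary expansion of 32: 100000
Powers of 17 mod 25 (each is the square of the previous):
  17^1 ≡ 17 (mod 25)
  17^2 ≡ 17² = 289 ≡ 14 (mod 25)
  17^4 ≡ 14² = 196 ≡ 21 (mod 25)
  17^8 ≡ 21² = 441 ≡ 16 (mod 25)
  17^16 ≡ 16² = 256 ≡ 6 (mod 25)
  17^32 ≡ 6² = 36 ≡ 11 (mod 25)
32 is a power of 2, so 17^32 is the last square: ≡ 11 (mod 25)
Result: 17^32 ≡ 11 (mod 25)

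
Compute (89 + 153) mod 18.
8

(89 + 153) = 242
242 mod 18 = 8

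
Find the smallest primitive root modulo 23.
p - 1 = 22 has prime divisors 2, 11. h is a primitive root mod 23 iff h^(22/q) ≢ 1 (mod 23) for each such q.
h = 2: 2^11 ≡ 1, 2^2 ≡ 4 (mod 23); 2^11 ≡ 1, so not a primitive root.
h = 3: 3^11 ≡ 1, 3^2 ≡ 9 (mod 23); 3^11 ≡ 1, so not a primitive root.
h = 4: 4^11 ≡ 1, 4^2 ≡ 16 (mod 23); 4^11 ≡ 1, so not a primitive root.
h = 5: 5^11 ≡ 22, 5^2 ≡ 2 (mod 23); none is 1, so 5 has order 22 and is a primitive root.
The smallest primitive root mod 23 is g = 5.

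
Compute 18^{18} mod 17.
1

Using successive squaring:
Binary expansion of 18: 10010
Powers of 18 mod 17 (each is the square of the previous):
  18^1 ≡ 1 (mod 17)
  18^2 ≡ 1² = 1 ≡ 1 (mod 17)
  18^4 ≡ 1² = 1 ≡ 1 (mod 17)
  18^8 ≡ 1² = 1 ≡ 1 (mod 17)
  18^16 ≡ 1² = 1 ≡ 1 (mod 17)
18 = 16 + 2, so 18^18 = 18^16 × 18^2 ≡ 1 × 1 (mod 17)
Multiplying step by step:
  1 × 1 = 1 ≡ 1 (mod 17)
Result: 18^18 ≡ 1 (mod 17)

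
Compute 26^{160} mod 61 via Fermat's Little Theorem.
47

By Fermat's Little Theorem, a^(p-1) ≡ 1 (mod p) for prime p and gcd(a, p) = 1
Here p = 61, so 26^60 ≡ 1 (mod 61)
We can reduce the exponent: 160 mod 60 = 40
So 26^160 ≡ 26^40 (mod 61)
Computing: 26^40 mod 61 = 47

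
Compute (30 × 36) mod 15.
0

(30 × 36) = 1080
1080 mod 15 = 0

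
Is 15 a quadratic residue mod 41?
By Euler's criterion: 15^{20} ≡ 40 (mod 41). Since this equals -1 (≡ 40), 15 is not a QR.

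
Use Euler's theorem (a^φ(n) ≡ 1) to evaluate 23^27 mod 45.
By Euler: 23^{24} ≡ 1 (mod 45) since gcd(23, 45) = 1. 27 = 1×24 + 3. So 23^{27} ≡ 23^{3} ≡ 17 (mod 45)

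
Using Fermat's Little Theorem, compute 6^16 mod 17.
By Fermat's Little Theorem, 6^{16} ≡ 1 (mod 17) since 17 is prime and gcd(6, 17) = 1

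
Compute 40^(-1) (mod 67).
62

Using Extended Euclidean Algorithm:
gcd(40, 67) = 1
Bezout coefficients: 40 × -5 + 67 × 3 = 1
So 40 × -5 ≡ 1 (mod 67)
The inverse is -5 mod 67 = 62
Verification: 40 × 62 = 2480 = 37 × 67 + 1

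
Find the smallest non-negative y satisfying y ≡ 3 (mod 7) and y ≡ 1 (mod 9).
M = 7 × 9 = 63. M₁ = 9, y₁ ≡ 4 (mod 7). M₂ = 7, y₂ ≡ 4 (mod 9). y = 3×9×4 + 1×7×4 ≡ 10 (mod 63)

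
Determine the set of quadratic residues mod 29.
QRs mod 29: {1, 4, 5, 6, 7, 9, 13, 16, 20, 22, 23, 24, 25, 28}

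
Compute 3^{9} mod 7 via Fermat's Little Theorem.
6

By Fermat's Little Theorem, a^(p-1) ≡ 1 (mod p) for prime p and gcd(a, p) = 1
Here p = 7, so 3^6 ≡ 1 (mod 7)
We can reduce the exponent: 9 mod 6 = 3
So 3^9 ≡ 3^3 (mod 7)
Computing: 3^3 mod 7 = 6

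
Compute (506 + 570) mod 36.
32

(506 + 570) = 1076
1076 mod 36 = 32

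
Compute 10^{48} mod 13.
1

Using successive squaring:
Binary expansion of 48: 110000
Powers of 10 mod 13 (each is the square of the previous):
  10^1 ≡ 10 (mod 13)
  10^2 ≡ 10² = 100 ≡ 9 (mod 13)
  10^4 ≡ 9² = 81 ≡ 3 (mod 13)
  10^8 ≡ 3² = 9 ≡ 9 (mod 13)
  10^16 ≡ 9² = 81 ≡ 3 (mod 13)
  10^32 ≡ 3² = 9 ≡ 9 (mod 13)
48 = 32 + 16, so 10^48 = 10^32 × 10^16 ≡ 9 × 3 (mod 13)
Multiplying step by step:
  9 × 3 = 27 ≡ 1 (mod 13)
Result: 10^48 ≡ 1 (mod 13)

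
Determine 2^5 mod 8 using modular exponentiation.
5 = 4 + 1 (binary 101). Repeated squaring mod 8: 2^1 ≡ 2; 2^2 ≡ 2² = 4 ≡ 4; 2^4 ≡ 4² = 16 ≡ 0. Multiply: 2^5 = 2^4 × 2^1 ≡ 0 × 2 (mod 8): 0 × 2 = 0 ≡ 0. So 2^5 ≡ 0 (mod 8).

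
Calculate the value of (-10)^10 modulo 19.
(-10) ≡ 9 (mod 19). 10 = 8 + 2 (binary 1010). Repeated squaring mod 19: 9^1 ≡ 9; 9^2 ≡ 9² = 81 ≡ 5; 9^4 ≡ 5² = 25 ≡ 6; 9^8 ≡ 6² = 36 ≡ 17. Multiply: (-10)^10 ≡ 9^8 × 9^2 ≡ 17 × 5 (mod 19): 17 × 5 = 85 ≡ 9. So (-10)^10 ≡ 9 (mod 19).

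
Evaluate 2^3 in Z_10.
3 = 2 + 1 (binary 11). Repeated squaring mod 10: 2^1 ≡ 2; 2^2 ≡ 2² = 4 ≡ 4. Multiply: 2^3 = 2^2 × 2^1 ≡ 4 × 2 (mod 10): 4 × 2 = 8 ≡ 8. So 2^3 ≡ 8 (mod 10).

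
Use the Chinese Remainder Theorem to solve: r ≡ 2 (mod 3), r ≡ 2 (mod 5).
M = 3 × 5 = 15. M₁ = 5, y₁ ≡ 2 (mod 3). M₂ = 3, y₂ ≡ 2 (mod 5). r = 2×5×2 + 2×3×2 ≡ 2 (mod 15)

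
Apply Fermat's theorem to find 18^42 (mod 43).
By Fermat's Little Theorem, 18^{42} ≡ 1 (mod 43) since 43 is prime and gcd(18, 43) = 1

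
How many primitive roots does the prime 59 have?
Number of primitive roots mod 59 = φ(58) = 28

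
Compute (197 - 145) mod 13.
0

(197 - 145) = 52
52 mod 13 = 0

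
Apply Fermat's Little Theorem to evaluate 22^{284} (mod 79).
8

By Fermat's Little Theorem, a^(p-1) ≡ 1 (mod p) for prime p and gcd(a, p) = 1
Here p = 79, so 22^78 ≡ 1 (mod 79)
We can reduce the exponent: 284 mod 78 = 50
So 22^284 ≡ 22^50 (mod 79)
Computing: 22^50 mod 79 = 8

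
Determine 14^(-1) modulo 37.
14^(-1) ≡ 8 (mod 37). Verification: 14 × 8 = 112 ≡ 1 (mod 37)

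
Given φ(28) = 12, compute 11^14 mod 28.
By Euler: 11^{12} ≡ 1 (mod 28) since gcd(11, 28) = 1. 14 = 1×12 + 2. So 11^{14} ≡ 11^{2} ≡ 9 (mod 28)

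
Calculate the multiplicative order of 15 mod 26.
Powers of 15 mod 26: 15^1≡15, 15^2≡17, 15^3≡21, 15^4≡3, 15^5≡19, 15^6≡25, 15^7≡11, 15^8≡9, 15^9≡5, 15^10≡23, 15^11≡7, 15^12≡1. Order = 12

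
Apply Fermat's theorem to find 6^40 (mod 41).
By Fermat's Little Theorem, 6^{40} ≡ 1 (mod 41) since 41 is prime and gcd(6, 41) = 1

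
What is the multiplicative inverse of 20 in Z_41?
39

Using Extended Euclidean Algorithm:
gcd(20, 41) = 1
Bezout coefficients: 20 × -2 + 41 × 1 = 1
So 20 × -2 ≡ 1 (mod 41)
The inverse is -2 mod 41 = 39
Verification: 20 × 39 = 780 = 19 × 41 + 1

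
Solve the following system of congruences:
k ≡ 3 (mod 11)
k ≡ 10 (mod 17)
146

Using the Chinese Remainder Theorem:
M = product of moduli = 187
For equation 1: M_1 = 17, 17 ≡ 6 (mod 11), inverse of 17 mod 11 is 2 (check: 6 × 2 = 12 ≡ 1 (mod 11))
For equation 2: M_2 = 11, 11 ≡ 11 (mod 17), inverse of 11 mod 17 is 14 (check: 11 × 14 = 154 ≡ 1 (mod 17))
Combine: k ≡ Σ r_i×M_i×(M_i⁻¹ mod m_i) = 3×17×2 + 10×11×14 = 102 + 1540 = 1642
1642 mod 187 = 146
k ≡ 146 (mod 187)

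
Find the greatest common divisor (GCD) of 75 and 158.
1

Using the Euclidean algorithm:
75 = 0 × 158 + 75
158 = 2 × 75 + 8
75 = 9 × 8 + 3
8 = 2 × 3 + 2
3 = 1 × 2 + 1
2 = 2 × 1 + 0

GCD(75, 158) = 1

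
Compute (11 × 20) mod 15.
10

(11 × 20) = 220
220 mod 15 = 10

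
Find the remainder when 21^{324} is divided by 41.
By Fermat: 21^{40} ≡ 1 (mod 41). 324 = 8×40 + 4. So 21^{324} ≡ 21^{4} ≡ 18 (mod 41)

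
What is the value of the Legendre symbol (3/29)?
(3/29) = 3^{14} mod 29 = -1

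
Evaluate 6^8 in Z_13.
8 = 8 (binary 1000). Repeated squaring mod 13: 6^1 ≡ 6; 6^2 ≡ 6² = 36 ≡ 10; 6^4 ≡ 10² = 100 ≡ 9; 6^8 ≡ 9² = 81 ≡ 3. So 6^8 ≡ 3 (mod 13).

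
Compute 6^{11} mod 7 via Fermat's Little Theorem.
6

By Fermat's Little Theorem, a^(p-1) ≡ 1 (mod p) for prime p and gcd(a, p) = 1
Here p = 7, so 6^6 ≡ 1 (mod 7)
We can reduce the exponent: 11 mod 6 = 5
So 6^11 ≡ 6^5 (mod 7)
Computing: 6^5 mod 7 = 6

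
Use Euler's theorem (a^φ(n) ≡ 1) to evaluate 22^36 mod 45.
By Euler: 22^{24} ≡ 1 (mod 45) since gcd(22, 45) = 1. 36 = 1×24 + 12. So 22^{36} ≡ 22^{12} ≡ 1 (mod 45)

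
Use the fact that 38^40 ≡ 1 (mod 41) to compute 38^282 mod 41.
By Fermat: 38^{40} ≡ 1 (mod 41). 282 = 7×40 + 2. So 38^{282} ≡ 38^{2} ≡ 9 (mod 41)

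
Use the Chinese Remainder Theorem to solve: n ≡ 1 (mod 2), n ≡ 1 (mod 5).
1

Using the Chinese Remainder Theorem:
M = product of moduli = 10
For equation 1: M_1 = 5, 5 ≡ 1 (mod 2), inverse of 5 mod 2 is 1 (check: 1 × 1 = 1 ≡ 1 (mod 2))
For equation 2: M_2 = 2, 2 ≡ 2 (mod 5), inverse of 2 mod 5 is 3 (check: 2 × 3 = 6 ≡ 1 (mod 5))
Combine: n ≡ Σ r_i×M_i×(M_i⁻¹ mod m_i) = 1×5×1 + 1×2×3 = 5 + 6 = 11
11 mod 10 = 1
n ≡ 1 (mod 10)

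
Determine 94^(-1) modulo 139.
94^(-1) ≡ 105 (mod 139). Verification: 94 × 105 = 9870 ≡ 1 (mod 139)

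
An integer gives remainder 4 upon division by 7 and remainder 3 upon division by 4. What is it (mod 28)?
M = 7 × 4 = 28. M₁ = 4, y₁ ≡ 2 (mod 7). M₂ = 7, y₂ ≡ 3 (mod 4). x = 4×4×2 + 3×7×3 ≡ 11 (mod 28). The smallest positive such number is 11.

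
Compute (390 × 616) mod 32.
16

(390 × 616) = 240240
240240 mod 32 = 16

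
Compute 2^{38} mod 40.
24

Using successive squaring:
Binary expansion of 38: 100110
Powers of 2 mod 40 (each is the square of the previous):
  2^1 ≡ 2 (mod 40)
  2^2 ≡ 2² = 4 ≡ 4 (mod 40)
  2^4 ≡ 4² = 16 ≡ 16 (mod 40)
  2^8 ≡ 16² = 256 ≡ 16 (mod 40)
  2^16 ≡ 16² = 256 ≡ 16 (mod 40)
  2^32 ≡ 16² = 256 ≡ 16 (mod 40)
38 = 32 + 4 + 2, so 2^38 = 2^32 × 2^4 × 2^2 ≡ 16 × 16 × 4 (mod 40)
Multiplying step by step:
  16 × 16 = 256 ≡ 16 (mod 40)
  16 × 4 = 64 ≡ 24 (mod 40)
Result: 2^38 ≡ 24 (mod 40)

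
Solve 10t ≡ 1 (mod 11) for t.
10

Using Extended Euclidean Algorithm:
gcd(10, 11) = 1
Bezout coefficients: 10 × -1 + 11 × 1 = 1
So 10 × -1 ≡ 1 (mod 11)
The inverse is -1 mod 11 = 10
Verification: 10 × 10 = 100 = 9 × 11 + 1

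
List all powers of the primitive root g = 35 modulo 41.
g^1, g^2, ..., g^{40} mod 41: {35, 36, 30, 25, 14, 39, 12, 10, 22, 32, 13, 4, 17, 21, 38, 18, 15, 33, 7, 40, 6, 5, 11, 16, 27, 2, 29, 31, 19, 9, 28, 37, 24, 20, 3, 23, 26, 8, 34, 1}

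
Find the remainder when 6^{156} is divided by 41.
By Fermat: 6^{40} ≡ 1 (mod 41). 156 = 3×40 + 36. So 6^{156} ≡ 6^{36} ≡ 23 (mod 41)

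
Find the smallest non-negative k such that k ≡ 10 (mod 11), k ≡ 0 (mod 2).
10

Using the Chinese Remainder Theorem:
M = product of moduli = 22
For equation 1: M_1 = 2, 2 ≡ 2 (mod 11), inverse of 2 mod 11 is 6 (check: 2 × 6 = 12 ≡ 1 (mod 11))
For equation 2: M_2 = 11, 11 ≡ 1 (mod 2), inverse of 11 mod 2 is 1 (check: 1 × 1 = 1 ≡ 1 (mod 2))
Combine: k ≡ Σ r_i×M_i×(M_i⁻¹ mod m_i) = 10×2×6 + 0×11×1 = 120 + 0 = 120
120 mod 22 = 10
k ≡ 10 (mod 22)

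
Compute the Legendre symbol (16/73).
(16/73) = 16^{36} mod 73 = 1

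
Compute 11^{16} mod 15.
1

Using successive squaring:
Binary expansion of 16: 10000
Powers of 11 mod 15 (each is the square of the previous):
  11^1 ≡ 11 (mod 15)
  11^2 ≡ 11² = 121 ≡ 1 (mod 15)
  11^4 ≡ 1² = 1 ≡ 1 (mod 15)
  11^8 ≡ 1² = 1 ≡ 1 (mod 15)
  11^16 ≡ 1² = 1 ≡ 1 (mod 15)
16 is a power of 2, so 11^16 is the last square: ≡ 1 (mod 15)
Result: 11^16 ≡ 1 (mod 15)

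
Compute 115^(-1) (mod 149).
115^(-1) ≡ 92 (mod 149). Verification: 115 × 92 = 10580 ≡ 1 (mod 149)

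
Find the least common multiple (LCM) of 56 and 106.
2968

First find GCD(56, 106) using the Euclidean algorithm:
56 = 0 × 106 + 56
106 = 1 × 56 + 50
56 = 1 × 50 + 6
50 = 8 × 6 + 2
6 = 3 × 2 + 0
GCD(56, 106) = 2

LCM formula: LCM(a, b) = (a × b) / GCD(a, b)
LCM(56, 106) = (56 × 106) / 2
LCM(56, 106) = 5936 / 2
LCM(56, 106) = 2968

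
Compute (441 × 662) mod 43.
15

(441 × 662) = 291942
291942 mod 43 = 15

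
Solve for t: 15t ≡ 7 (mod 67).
63

Since gcd(15, 67) = 1 divides 7, a solution exists.
Multiply both sides by the inverse of 15 mod 67:
  15^(-1) mod 67 = 9
  x ≡ 9 × 7 ≡ 63 ≡ 63 (mod 67)
Verification: 15 × 63 = 945 = 14 × 67 + 7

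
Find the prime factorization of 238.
2 × 7 × 17

Divide by primes starting from smallest:
238 ÷ 2 = 119
119 ÷ 7 = 17
17 ÷ 17 = 1

238 = 2 × 7 × 17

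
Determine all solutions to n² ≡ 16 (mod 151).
The square roots of 16 mod 151 are 4 and 147. Verify: 4² = 16 ≡ 16 (mod 151)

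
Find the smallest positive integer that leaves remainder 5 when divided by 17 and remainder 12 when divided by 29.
M = 17 × 29 = 493. M₁ = 29, y₁ ≡ 10 (mod 17). M₂ = 17, y₂ ≡ 12 (mod 29). m = 5×29×10 + 12×17×12 ≡ 447 (mod 493). The smallest positive such number is 447.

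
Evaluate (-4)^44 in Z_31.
Using Fermat: (-4)^{30} ≡ 1 (mod 31). 44 ≡ 14 (mod 30). So (-4)^{44} ≡ (-4)^{14} ≡ 8 (mod 31)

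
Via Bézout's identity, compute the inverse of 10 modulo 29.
Extended GCD: 10(3) + 29(-1) = 1. So 10^(-1) ≡ 3 ≡ 3 (mod 29). Verify: 10 × 3 = 30 ≡ 1 (mod 29)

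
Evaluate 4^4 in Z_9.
4 = 4 (binary 100). Repeated squaring mod 9: 4^1 ≡ 4; 4^2 ≡ 4² = 16 ≡ 7; 4^4 ≡ 7² = 49 ≡ 4. So 4^4 ≡ 4 (mod 9).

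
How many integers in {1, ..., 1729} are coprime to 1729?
1296

Prime factorization: 1729 = 7 × 13 × 19
Using the formula φ(n) = n × Π(1 - 1/p) for each prime factor p:
φ(1729) = 1729 × (1 - 1/7) × (1 - 1/13) × (1 - 1/19)
φ(1729) = 1296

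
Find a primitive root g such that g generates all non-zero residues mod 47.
p - 1 = 46 has prime divisors 2, 23. h is a primitive root mod 47 iff h^(46/q) ≢ 1 (mod 47) for each such q.
h = 2: 2^23 ≡ 1, 2^2 ≡ 4 (mod 47); 2^23 ≡ 1, so not a primitive root.
h = 3: 3^23 ≡ 1, 3^2 ≡ 9 (mod 47); 3^23 ≡ 1, so not a primitive root.
h = 4: 4^23 ≡ 1, 4^2 ≡ 16 (mod 47); 4^23 ≡ 1, so not a primitive root.
h = 5: 5^23 ≡ 46, 5^2 ≡ 25 (mod 47); none is 1, so 5 has order 46 and is a primitive root.
The smallest primitive root mod 47 is g = 5.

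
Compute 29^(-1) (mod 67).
29^(-1) ≡ 37 (mod 67). Verification: 29 × 37 = 1073 ≡ 1 (mod 67)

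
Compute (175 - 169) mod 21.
6

(175 - 169) = 6
6 mod 21 = 6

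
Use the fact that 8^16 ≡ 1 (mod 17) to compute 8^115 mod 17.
By Fermat: 8^{16} ≡ 1 (mod 17). 115 = 7×16 + 3. So 8^{115} ≡ 8^{3} ≡ 2 (mod 17)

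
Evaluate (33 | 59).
(33/59) = 33^{29} mod 59 = -1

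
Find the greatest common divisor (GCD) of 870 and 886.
2

Using the Euclidean algorithm:
870 = 0 × 886 + 870
886 = 1 × 870 + 16
870 = 54 × 16 + 6
16 = 2 × 6 + 4
6 = 1 × 4 + 2
4 = 2 × 2 + 0

GCD(870, 886) = 2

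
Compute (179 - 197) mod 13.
8

(179 - 197) = -18
-18 mod 13 = 8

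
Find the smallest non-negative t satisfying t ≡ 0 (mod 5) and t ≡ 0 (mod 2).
M = 5 × 2 = 10. M₁ = 2, y₁ ≡ 3 (mod 5). M₂ = 5, y₂ ≡ 1 (mod 2). t = 0×2×3 + 0×5×1 ≡ 0 (mod 10)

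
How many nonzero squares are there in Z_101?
For prime 101, there are (p-1)/2 = (101-1)/2 = 50 quadratic residues (excluding 0).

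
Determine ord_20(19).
Powers of 19 mod 20: 19^1≡19, 19^2≡1. Order = 2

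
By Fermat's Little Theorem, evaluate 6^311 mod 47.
By Fermat: 6^{46} ≡ 1 (mod 47). 311 = 6×46 + 35. So 6^{311} ≡ 6^{35} ≡ 37 (mod 47)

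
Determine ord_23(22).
Powers of 22 mod 23: 22^1≡22, 22^2≡1. Order = 2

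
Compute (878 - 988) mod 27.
25

(878 - 988) = -110
-110 mod 27 = 25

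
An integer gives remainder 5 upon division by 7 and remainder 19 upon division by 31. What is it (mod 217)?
M = 7 × 31 = 217. M₁ = 31, y₁ ≡ 5 (mod 7). M₂ = 7, y₂ ≡ 9 (mod 31). r = 5×31×5 + 19×7×9 ≡ 19 (mod 217). The smallest positive such number is 19.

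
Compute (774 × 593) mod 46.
40

(774 × 593) = 458982
458982 mod 46 = 40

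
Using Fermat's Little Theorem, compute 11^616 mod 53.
By Fermat: 11^{52} ≡ 1 (mod 53). 616 ≡ 44 (mod 52). So 11^{616} ≡ 11^{44} ≡ 16 (mod 53)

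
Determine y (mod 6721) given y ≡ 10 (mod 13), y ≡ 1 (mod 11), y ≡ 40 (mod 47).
4599

Using the Chinese Remainder Theorem:
M = product of moduli = 6721
For equation 1: M_1 = 517, 517 ≡ 10 (mod 13), inverse of 517 mod 13 is 4 (check: 10 × 4 = 40 ≡ 1 (mod 13))
For equation 2: M_2 = 611, 611 ≡ 6 (mod 11), inverse of 611 mod 11 is 2 (check: 6 × 2 = 12 ≡ 1 (mod 11))
For equation 3: M_3 = 143, 143 ≡ 2 (mod 47), inverse of 143 mod 47 is 24 (check: 2 × 24 = 48 ≡ 1 (mod 47))
Combine: y ≡ Σ r_i×M_i×(M_i⁻¹ mod m_i) = 10×517×4 + 1×611×2 + 40×143×24 = 20680 + 1222 + 137280 = 159182
159182 mod 6721 = 4599
y ≡ 4599 (mod 6721)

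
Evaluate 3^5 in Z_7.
5 = 4 + 1 (binary 101). Repeated squaring mod 7: 3^1 ≡ 3; 3^2 ≡ 3² = 9 ≡ 2; 3^4 ≡ 2² = 4 ≡ 4. Multiply: 3^5 = 3^4 × 3^1 ≡ 4 × 3 (mod 7): 4 × 3 = 12 ≡ 5. So 3^5 ≡ 5 (mod 7).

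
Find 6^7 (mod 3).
6 ≡ 0 (mod 3). 7 = 4 + 2 + 1 (binary 111). Repeated squaring mod 3: 0^1 ≡ 0; 0^2 ≡ 0² = 0 ≡ 0; 0^4 ≡ 0² = 0 ≡ 0. Multiply: 6^7 ≡ 0^4 × 0^2 × 0^1 ≡ 0 × 0 × 0 (mod 3): 0 × 0 = 0 ≡ 0; 0 × 0 = 0 ≡ 0. So 6^7 ≡ 0 (mod 3).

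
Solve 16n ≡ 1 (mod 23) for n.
13

Using Extended Euclidean Algorithm:
gcd(16, 23) = 1
Bezout coefficients: 16 × -10 + 23 × 7 = 1
So 16 × -10 ≡ 1 (mod 23)
The inverse is -10 mod 23 = 13
Verification: 16 × 13 = 208 = 9 × 23 + 1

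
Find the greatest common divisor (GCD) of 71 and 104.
1

Using the Euclidean algorithm:
71 = 0 × 104 + 71
104 = 1 × 71 + 33
71 = 2 × 33 + 5
33 = 6 × 5 + 3
5 = 1 × 3 + 2
3 = 1 × 2 + 1
2 = 2 × 1 + 0

GCD(71, 104) = 1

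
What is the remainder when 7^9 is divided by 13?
9 = 8 + 1 (binary 1001). Repeated squaring mod 13: 7^1 ≡ 7; 7^2 ≡ 7² = 49 ≡ 10; 7^4 ≡ 10² = 100 ≡ 9; 7^8 ≡ 9² = 81 ≡ 3. Multiply: 7^9 = 7^8 × 7^1 ≡ 3 × 7 (mod 13): 3 × 7 = 21 ≡ 8. So 7^9 ≡ 8 (mod 13).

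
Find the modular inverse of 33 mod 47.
33^(-1) ≡ 10 (mod 47). Verification: 33 × 10 = 330 ≡ 1 (mod 47)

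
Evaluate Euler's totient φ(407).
360

Prime factorization: 407 = 11 × 37
Using the formula φ(n) = n × Π(1 - 1/p) for each prime factor p:
φ(407) = 407 × (1 - 1/11) × (1 - 1/37)
φ(407) = 360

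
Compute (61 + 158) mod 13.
11

(61 + 158) = 219
219 mod 13 = 11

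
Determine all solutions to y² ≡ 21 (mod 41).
The square roots of 21 mod 41 are 12 and 29. Verify: 12² = 144 ≡ 21 (mod 41)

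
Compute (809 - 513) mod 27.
26

(809 - 513) = 296
296 mod 27 = 26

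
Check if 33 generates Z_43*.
p - 1 = 42 has prime divisors 2, 3, 7. Check 33^(42/q) mod 43 for each: 33^(42/2) = 33^21 ≡ 42, 33^(42/3) = 33^14 ≡ 36, 33^(42/7) = 33^6 ≡ 35 (mod 43). None of these is 1, so 33 has order 42 = φ(43), so it is a primitive root mod 43.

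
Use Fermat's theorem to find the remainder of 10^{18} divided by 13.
1

By Fermat's Little Theorem, a^(p-1) ≡ 1 (mod p) for prime p and gcd(a, p) = 1
Here p = 13, so 10^12 ≡ 1 (mod 13)
We can reduce the exponent: 18 mod 12 = 6
So 10^18 ≡ 10^6 (mod 13)
Computing: 10^6 mod 13 = 1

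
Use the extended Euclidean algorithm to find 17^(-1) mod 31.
Extended GCD: 17(11) + 31(-6) = 1. So 17^(-1) ≡ 11 ≡ 11 (mod 31). Verify: 17 × 11 = 187 ≡ 1 (mod 31)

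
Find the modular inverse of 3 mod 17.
3^(-1) ≡ 6 (mod 17). Verification: 3 × 6 = 18 ≡ 1 (mod 17)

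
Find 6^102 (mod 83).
Using Fermat: 6^{82} ≡ 1 (mod 83). 102 ≡ 20 (mod 82). So 6^{102} ≡ 6^{20} ≡ 61 (mod 83)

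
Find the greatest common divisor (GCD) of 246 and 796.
2

Using the Euclidean algorithm:
246 = 0 × 796 + 246
796 = 3 × 246 + 58
246 = 4 × 58 + 14
58 = 4 × 14 + 2
14 = 7 × 2 + 0

GCD(246, 796) = 2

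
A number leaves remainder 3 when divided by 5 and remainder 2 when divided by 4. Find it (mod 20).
M = 5 × 4 = 20. M₁ = 4, y₁ ≡ 4 (mod 5). M₂ = 5, y₂ ≡ 1 (mod 4). m = 3×4×4 + 2×5×1 ≡ 18 (mod 20)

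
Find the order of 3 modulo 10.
Powers of 3 mod 10: 3^1≡3, 3^2≡9, 3^3≡7, 3^4≡1. Order = 4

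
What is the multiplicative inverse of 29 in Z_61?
29^(-1) ≡ 40 (mod 61). Verification: 29 × 40 = 1160 ≡ 1 (mod 61)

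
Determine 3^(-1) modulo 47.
3^(-1) ≡ 16 (mod 47). Verification: 3 × 16 = 48 ≡ 1 (mod 47)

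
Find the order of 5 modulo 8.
Powers of 5 mod 8: 5^1≡5, 5^2≡1. Order = 2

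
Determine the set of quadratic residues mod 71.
QRs mod 71: {1, 2, 3, 4, 5, 6, 8, 9, 10, 12, 15, 16, 18, 19, 20, 24, 25, 27, 29, 30, 32, 36, 37, 38, 40, 43, 45, 48, 49, 50, 54, 57, 58, 60, 64}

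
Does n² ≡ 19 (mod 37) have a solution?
By Euler's criterion: 19^{18} ≡ 36 (mod 37). Since this equals -1 (≡ 36), 19 is not a QR.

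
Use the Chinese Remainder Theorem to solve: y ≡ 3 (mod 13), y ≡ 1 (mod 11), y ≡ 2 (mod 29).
3279

Using the Chinese Remainder Theorem:
M = product of moduli = 4147
For equation 1: M_1 = 319, 319 ≡ 7 (mod 13), inverse of 319 mod 13 is 2 (check: 7 × 2 = 14 ≡ 1 (mod 13))
For equation 2: M_2 = 377, 377 ≡ 3 (mod 11), inverse of 377 mod 11 is 4 (check: 3 × 4 = 12 ≡ 1 (mod 11))
For equation 3: M_3 = 143, 143 ≡ 27 (mod 29), inverse of 143 mod 29 is 14 (check: 27 × 14 = 378 ≡ 1 (mod 29))
Combine: y ≡ Σ r_i×M_i×(M_i⁻¹ mod m_i) = 3×319×2 + 1×377×4 + 2×143×14 = 1914 + 1508 + 4004 = 7426
7426 mod 4147 = 3279
y ≡ 3279 (mod 4147)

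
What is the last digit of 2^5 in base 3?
5 = 4 + 1 (binary 101). Repeated squaring mod 3: 2^1 ≡ 2; 2^2 ≡ 2² = 4 ≡ 1; 2^4 ≡ 1² = 1 ≡ 1. Multiply: 2^5 = 2^4 × 2^1 ≡ 1 × 2 (mod 3): 1 × 2 = 2 ≡ 2. So 2^5 ≡ 2 (mod 3).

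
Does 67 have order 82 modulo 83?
p - 1 = 82 has prime divisors 2, 41. Check 67^(82/q) mod 83 for each: 67^(82/2) = 67^41 ≡ 82, 67^(82/41) = 67^2 ≡ 7 (mod 83). None of these is 1, so 67 has order 82 = φ(83), so it is a primitive root mod 83.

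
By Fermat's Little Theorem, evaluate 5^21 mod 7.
By Fermat: 5^{6} ≡ 1 (mod 7). 21 = 3×6 + 3. So 5^{21} ≡ 5^{3} ≡ 6 (mod 7)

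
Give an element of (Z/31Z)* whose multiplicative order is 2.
30 has order 2 mod 31 since 30^{2} ≡ 1 (mod 31) and no smaller power works.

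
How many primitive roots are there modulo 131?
Number of primitive roots mod 131 = φ(130) = 48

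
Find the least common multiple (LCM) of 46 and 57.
2622

First find GCD(46, 57) using the Euclidean algorithm:
46 = 0 × 57 + 46
57 = 1 × 46 + 11
46 = 4 × 11 + 2
11 = 5 × 2 + 1
2 = 2 × 1 + 0
GCD(46, 57) = 1

LCM formula: LCM(a, b) = (a × b) / GCD(a, b)
LCM(46, 57) = (46 × 57) / 1
LCM(46, 57) = 2622 / 1
LCM(46, 57) = 2622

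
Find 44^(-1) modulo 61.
43

Using Extended Euclidean Algorithm:
gcd(44, 61) = 1
Bezout coefficients: 44 × -18 + 61 × 13 = 1
So 44 × -18 ≡ 1 (mod 61)
The inverse is -18 mod 61 = 43
Verification: 44 × 43 = 1892 = 31 × 61 + 1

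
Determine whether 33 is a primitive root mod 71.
p - 1 = 70 has prime divisors 2, 5, 7. Check 33^(70/q) mod 71 for each: 33^(70/2) = 33^35 ≡ 70, 33^(70/5) = 33^14 ≡ 5, 33^(70/7) = 33^10 ≡ 45 (mod 71). None of these is 1, so 33 has order 70 = φ(71), so it is a primitive root mod 71.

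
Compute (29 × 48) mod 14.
6

(29 × 48) = 1392
1392 mod 14 = 6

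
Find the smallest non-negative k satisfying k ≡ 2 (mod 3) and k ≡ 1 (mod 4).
M = 3 × 4 = 12. M₁ = 4, y₁ ≡ 1 (mod 3). M₂ = 3, y₂ ≡ 3 (mod 4). k = 2×4×1 + 1×3×3 ≡ 5 (mod 12)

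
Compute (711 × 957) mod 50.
27

(711 × 957) = 680427
680427 mod 50 = 27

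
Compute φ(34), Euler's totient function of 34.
16

Prime factorization: 34 = 2 × 17
Using the formula φ(n) = n × Π(1 - 1/p) for each prime factor p:
φ(34) = 34 × (1 - 1/2) × (1 - 1/17)
φ(34) = 16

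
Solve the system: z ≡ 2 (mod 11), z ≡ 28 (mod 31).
M = 11 × 31 = 341. M₁ = 31, y₁ ≡ 5 (mod 11). M₂ = 11, y₂ ≡ 17 (mod 31). z = 2×31×5 + 28×11×17 ≡ 90 (mod 341)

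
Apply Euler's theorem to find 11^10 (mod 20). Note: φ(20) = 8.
By Euler: 11^{8} ≡ 1 (mod 20) since gcd(11, 20) = 1. 10 = 1×8 + 2. So 11^{10} ≡ 11^{2} ≡ 1 (mod 20)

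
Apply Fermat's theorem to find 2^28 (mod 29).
By Fermat's Little Theorem, 2^{28} ≡ 1 (mod 29) since 29 is prime and gcd(2, 29) = 1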